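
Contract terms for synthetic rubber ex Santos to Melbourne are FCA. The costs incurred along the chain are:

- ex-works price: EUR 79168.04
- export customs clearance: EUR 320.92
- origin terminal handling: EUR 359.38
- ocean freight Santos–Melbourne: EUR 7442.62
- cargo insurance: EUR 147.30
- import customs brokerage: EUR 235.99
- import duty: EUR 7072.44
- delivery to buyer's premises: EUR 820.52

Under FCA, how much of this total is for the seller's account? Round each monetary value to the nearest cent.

Seller's account: EUR 79488.96

FCA: the seller delivers export-cleared goods to the carrier; the buyer bears costs from that point.
Seller's account: goods 79168.04 + export clearance 320.92 = 79488.96
Buyer's account: origin terminal 359.38 + freight 7442.62 + insurance 147.30 + brokerage 235.99 + duty 7072.44 + delivery 820.52 = 16078.25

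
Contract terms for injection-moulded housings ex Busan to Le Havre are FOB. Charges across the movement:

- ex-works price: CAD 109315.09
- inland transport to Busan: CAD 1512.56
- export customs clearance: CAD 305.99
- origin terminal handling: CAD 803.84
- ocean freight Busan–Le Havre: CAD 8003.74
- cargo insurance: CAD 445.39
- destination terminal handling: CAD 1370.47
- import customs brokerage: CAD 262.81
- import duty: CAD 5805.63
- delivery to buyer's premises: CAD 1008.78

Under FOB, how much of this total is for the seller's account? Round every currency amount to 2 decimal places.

FOB: the seller bears costs until goods are on board at the origin port; the buyer bears freight, insurance and all costs thereafter.
Seller's account: goods 109315.09 + inland to port 1512.56 + export clearance 305.99 + origin terminal 803.84 = 111937.48
Buyer's account: freight 8003.74 + insurance 445.39 + destination terminal 1370.47 + brokerage 262.81 + duty 5805.63 + delivery 1008.78 = 16896.82

Seller's account: CAD 111937.48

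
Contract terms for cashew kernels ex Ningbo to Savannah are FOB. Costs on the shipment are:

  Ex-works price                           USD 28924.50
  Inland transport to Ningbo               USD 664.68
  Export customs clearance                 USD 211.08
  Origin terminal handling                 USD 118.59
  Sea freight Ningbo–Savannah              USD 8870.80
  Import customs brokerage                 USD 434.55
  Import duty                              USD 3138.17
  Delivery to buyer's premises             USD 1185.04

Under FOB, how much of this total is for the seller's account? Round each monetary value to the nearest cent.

FOB: the seller bears costs until goods are on board at the origin port; the buyer bears freight, insurance and all costs thereafter.
Seller's account: goods 28924.50 + inland to port 664.68 + export clearance 211.08 + origin terminal 118.59 = 29918.85
Buyer's account: freight 8870.80 + brokerage 434.55 + duty 3138.17 + delivery 1185.04 = 13628.56

Seller's account: USD 29918.85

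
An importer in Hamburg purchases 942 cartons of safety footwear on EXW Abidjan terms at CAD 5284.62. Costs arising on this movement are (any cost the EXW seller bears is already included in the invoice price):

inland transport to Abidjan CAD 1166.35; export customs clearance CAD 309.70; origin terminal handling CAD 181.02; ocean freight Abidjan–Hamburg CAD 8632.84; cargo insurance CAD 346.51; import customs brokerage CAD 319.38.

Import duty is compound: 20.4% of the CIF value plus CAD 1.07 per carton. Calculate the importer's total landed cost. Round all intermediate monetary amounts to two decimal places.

EXW: the seller makes goods available at their premises; the buyer bears all onward costs.
CIF value = EXW price + inland to port + export clearance + origin terminal + freight + insurance = 5284.62 + 1166.35 + 309.70 + 181.02 + 8632.84 + 346.51 = 15921.04
Ad valorem component: 15921.04 × 20.4% = 3247.89
Specific component: 942 × 1.07 = 1007.94
Import duty = 3247.89 + 1007.94 = 4255.83
Buyer bears: inland to port 1166.35 + export clearance 309.70 + origin terminal 181.02 + freight 8632.84 + insurance 346.51 + brokerage 319.38 + duty 4255.83 = 15211.63
Landed cost = invoice 5284.62 + 15211.63 = 20496.25

Total landed cost: CAD 20496.25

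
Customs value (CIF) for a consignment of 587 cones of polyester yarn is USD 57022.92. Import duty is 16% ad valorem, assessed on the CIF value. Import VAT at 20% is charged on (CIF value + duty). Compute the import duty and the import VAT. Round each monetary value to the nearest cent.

Import duty = 57022.92 × 16% = 9123.67
VAT base = CIF + duty = 57022.92 + 9123.67 = 66146.59
Import VAT = 66146.59 × 20% = 13229.32

Import duty: USD 9123.67; import VAT: USD 13229.32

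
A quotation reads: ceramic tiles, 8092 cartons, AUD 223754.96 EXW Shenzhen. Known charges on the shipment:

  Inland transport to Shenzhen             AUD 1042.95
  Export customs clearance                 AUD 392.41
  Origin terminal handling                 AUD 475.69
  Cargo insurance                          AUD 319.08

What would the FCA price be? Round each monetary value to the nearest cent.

Not relevant to the conversion: origin terminal, insurance — on the buyer under both terms; not part of either seller's price.
From EXW to FCA, the seller additionally bears: inland to port, export clearance.
FCA price = 223754.96 + 1042.95 + 392.41 = 225190.32

FCA price: AUD 225190.32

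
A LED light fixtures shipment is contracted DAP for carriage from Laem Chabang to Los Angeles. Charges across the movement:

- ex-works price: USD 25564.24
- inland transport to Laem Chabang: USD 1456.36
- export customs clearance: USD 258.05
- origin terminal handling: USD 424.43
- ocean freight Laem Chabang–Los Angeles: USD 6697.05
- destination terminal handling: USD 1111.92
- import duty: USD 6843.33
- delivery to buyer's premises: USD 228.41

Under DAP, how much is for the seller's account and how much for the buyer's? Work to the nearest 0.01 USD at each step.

Seller: USD 35740.46; buyer: USD 6843.33

DAP: the seller bears all costs to the named destination except import duty and clearance.
Seller's account: goods 25564.24 + inland to port 1456.36 + export clearance 258.05 + origin terminal 424.43 + freight 6697.05 + destination terminal 1111.92 + delivery 228.41 = 35740.46
Buyer's account: duty 6843.33 = 6843.33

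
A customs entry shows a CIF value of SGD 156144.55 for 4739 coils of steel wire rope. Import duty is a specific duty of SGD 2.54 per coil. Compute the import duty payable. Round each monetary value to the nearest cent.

Import duty = 4739 × 2.54 = 12037.06

Import duty: SGD 12037.06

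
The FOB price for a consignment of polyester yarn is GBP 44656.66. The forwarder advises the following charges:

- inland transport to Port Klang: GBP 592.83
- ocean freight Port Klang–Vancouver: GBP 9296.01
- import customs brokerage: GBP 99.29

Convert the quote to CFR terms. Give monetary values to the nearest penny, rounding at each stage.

Not relevant to the conversion: inland to port — on the seller under both FOB and CFR; already in the FOB price and stays in the CFR price. brokerage — on the buyer under both terms; not part of either seller's price.
From FOB to CFR, the seller additionally bears: freight.
CFR price = 44656.66 + 9296.01 = 53952.67

CFR price: GBP 53952.67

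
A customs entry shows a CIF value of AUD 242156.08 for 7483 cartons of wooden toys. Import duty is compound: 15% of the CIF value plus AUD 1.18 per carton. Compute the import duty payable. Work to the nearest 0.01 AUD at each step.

Ad valorem component: 242156.08 × 15% = 36323.41
Specific component: 7483 × 1.18 = 8829.94
Import duty = 36323.41 + 8829.94 = 45153.35

Import duty: AUD 45153.35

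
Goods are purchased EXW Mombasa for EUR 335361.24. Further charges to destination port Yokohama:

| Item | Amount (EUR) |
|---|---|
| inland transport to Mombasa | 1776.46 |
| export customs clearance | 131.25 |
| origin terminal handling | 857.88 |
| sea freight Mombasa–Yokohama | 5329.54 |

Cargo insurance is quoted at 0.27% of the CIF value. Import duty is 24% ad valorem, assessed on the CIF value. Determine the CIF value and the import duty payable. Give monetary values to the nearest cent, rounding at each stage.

Let C be the CIF value. C = EXW price + pre-shipment costs + freight + 0.27% × C
C − 0.27% × C = 335361.24 + 1776.46 + 131.25 + 857.88 + 5329.54
0.9973 × C = 343456.37
C = 343456.37 / 0.9973 = 344386.21
Insurance premium = 0.27% × 344386.21 = 929.84
Import duty = 344386.21 × 24% = 82652.69

CIF value: EUR 344386.21; import duty: EUR 82652.69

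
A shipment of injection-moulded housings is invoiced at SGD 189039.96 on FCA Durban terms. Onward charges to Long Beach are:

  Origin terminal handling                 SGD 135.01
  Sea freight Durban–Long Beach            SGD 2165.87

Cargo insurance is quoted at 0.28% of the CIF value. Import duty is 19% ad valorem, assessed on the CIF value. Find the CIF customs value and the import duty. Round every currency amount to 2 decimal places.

Let C be the CIF value. C = FCA price + pre-shipment costs + freight + 0.28% × C
C − 0.28% × C = 189039.96 + 135.01 + 2165.87
0.9972 × C = 191340.84
C = 191340.84 / 0.9972 = 191878.10
Insurance premium = 0.28% × 191878.10 = 537.26
Import duty = 191878.10 × 19% = 36456.84

CIF value: SGD 191878.10; import duty: SGD 36456.84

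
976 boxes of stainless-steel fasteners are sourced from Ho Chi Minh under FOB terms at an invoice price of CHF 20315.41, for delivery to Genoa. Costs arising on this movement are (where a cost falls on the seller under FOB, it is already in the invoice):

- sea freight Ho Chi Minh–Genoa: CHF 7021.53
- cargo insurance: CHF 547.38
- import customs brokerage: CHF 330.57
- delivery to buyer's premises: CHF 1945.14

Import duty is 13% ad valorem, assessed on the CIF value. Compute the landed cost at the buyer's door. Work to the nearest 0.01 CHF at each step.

FOB: the seller bears costs until goods are on board at the origin port; the buyer bears freight, insurance and all costs thereafter.
CIF value = FOB price + freight + insurance = 20315.41 + 7021.53 + 547.38 = 27884.32
Import duty = 27884.32 × 13% = 3624.96
Buyer bears: freight 7021.53 + insurance 547.38 + brokerage 330.57 + delivery 1945.14 + duty 3624.96 = 13469.58
Landed cost = invoice 20315.41 + 13469.58 = 33784.99

Total landed cost: CHF 33784.99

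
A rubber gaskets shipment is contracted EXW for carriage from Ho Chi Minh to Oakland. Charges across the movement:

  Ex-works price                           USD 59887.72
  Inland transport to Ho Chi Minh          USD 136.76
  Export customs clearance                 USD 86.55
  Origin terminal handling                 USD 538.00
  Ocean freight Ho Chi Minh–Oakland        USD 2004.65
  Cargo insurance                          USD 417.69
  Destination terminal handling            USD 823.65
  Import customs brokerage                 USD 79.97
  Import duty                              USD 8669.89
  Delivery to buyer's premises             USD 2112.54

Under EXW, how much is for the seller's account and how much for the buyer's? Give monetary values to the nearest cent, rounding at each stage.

Seller: USD 59887.72; buyer: USD 14869.70

EXW: the seller makes goods available at their premises; the buyer bears all onward costs.
Seller's account: goods 59887.72 = 59887.72
Buyer's account: inland to port 136.76 + export clearance 86.55 + origin terminal 538.00 + freight 2004.65 + insurance 417.69 + destination terminal 823.65 + brokerage 79.97 + duty 8669.89 + delivery 2112.54 = 14869.70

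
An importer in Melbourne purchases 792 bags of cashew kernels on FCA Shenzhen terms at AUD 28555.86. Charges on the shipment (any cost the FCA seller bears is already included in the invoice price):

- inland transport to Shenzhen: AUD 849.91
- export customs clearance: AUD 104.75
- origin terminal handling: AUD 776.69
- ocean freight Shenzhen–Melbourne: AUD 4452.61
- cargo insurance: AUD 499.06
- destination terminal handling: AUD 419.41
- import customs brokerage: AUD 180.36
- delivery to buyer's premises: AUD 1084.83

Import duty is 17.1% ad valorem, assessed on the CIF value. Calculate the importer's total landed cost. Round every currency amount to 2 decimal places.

FCA: the seller delivers export-cleared goods to the carrier; the buyer bears costs from that point.
Already in the invoice (seller's account under FCA): inland to port, export clearance — exclude.
CIF value = FCA price + origin terminal + freight + insurance = 28555.86 + 776.69 + 4452.61 + 499.06 = 34284.22
Import duty = 34284.22 × 17.1% = 5862.60
Buyer bears: origin terminal 776.69 + freight 4452.61 + insurance 499.06 + destination terminal 419.41 + brokerage 180.36 + delivery 1084.83 + duty 5862.60 = 13275.56
Landed cost = invoice 28555.86 + 13275.56 = 41831.42

Total landed cost: AUD 41831.42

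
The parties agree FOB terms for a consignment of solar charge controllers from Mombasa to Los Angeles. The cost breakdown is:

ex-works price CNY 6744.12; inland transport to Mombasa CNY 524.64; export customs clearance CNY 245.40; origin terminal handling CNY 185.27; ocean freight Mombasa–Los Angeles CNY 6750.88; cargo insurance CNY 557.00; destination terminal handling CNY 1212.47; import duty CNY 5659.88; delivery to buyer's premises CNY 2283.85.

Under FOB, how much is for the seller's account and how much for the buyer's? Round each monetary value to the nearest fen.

Seller: CNY 7699.43; buyer: CNY 16464.08

FOB: the seller bears costs until goods are on board at the origin port; the buyer bears freight, insurance and all costs thereafter.
Seller's account: goods 6744.12 + inland to port 524.64 + export clearance 245.40 + origin terminal 185.27 = 7699.43
Buyer's account: freight 6750.88 + insurance 557.00 + destination terminal 1212.47 + duty 5659.88 + delivery 2283.85 = 16464.08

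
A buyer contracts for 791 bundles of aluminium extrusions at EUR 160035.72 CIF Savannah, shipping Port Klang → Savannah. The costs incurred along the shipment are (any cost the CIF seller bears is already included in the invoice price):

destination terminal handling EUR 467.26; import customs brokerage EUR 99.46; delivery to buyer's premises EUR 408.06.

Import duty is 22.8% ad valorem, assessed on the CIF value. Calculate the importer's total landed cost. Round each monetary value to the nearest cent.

CIF: the seller pays costs through ocean freight and marine insurance to the destination port.
The CIF price already equals the CIF value: 160035.72
Import duty = 160035.72 × 22.8% = 36488.14
Buyer bears: destination terminal 467.26 + brokerage 99.46 + delivery 408.06 + duty 36488.14 = 37462.92
Landed cost = invoice 160035.72 + 37462.92 = 197498.64

Total landed cost: EUR 197498.64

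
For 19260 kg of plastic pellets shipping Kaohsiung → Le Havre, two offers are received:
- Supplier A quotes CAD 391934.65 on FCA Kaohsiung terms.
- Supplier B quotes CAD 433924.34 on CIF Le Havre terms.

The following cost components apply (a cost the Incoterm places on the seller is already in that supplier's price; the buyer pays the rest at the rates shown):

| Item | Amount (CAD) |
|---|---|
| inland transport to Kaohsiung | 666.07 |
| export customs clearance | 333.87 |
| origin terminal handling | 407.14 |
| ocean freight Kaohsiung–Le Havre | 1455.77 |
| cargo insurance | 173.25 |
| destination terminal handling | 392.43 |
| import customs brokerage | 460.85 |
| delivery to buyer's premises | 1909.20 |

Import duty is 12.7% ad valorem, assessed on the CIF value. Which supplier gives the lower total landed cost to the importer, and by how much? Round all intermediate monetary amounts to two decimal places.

Supplier A is cheaper by CAD 45027.63

Supplier A (FCA):
CIF value = FCA price + origin terminal + freight + insurance = 391934.65 + 407.14 + 1455.77 + 173.25 = 393970.81
Import duty = 393970.81 × 12.7% = 50034.29
Buyer bears (A): 407.14 + 1455.77 + 173.25 + 392.43 + 460.85 + 1909.20 = 4798.64
Landed cost (A) = invoice 391934.65 + 4798.64 + duty 50034.29 = 446767.58
Supplier B (CIF):
The CIF price already equals the CIF value: 433924.34
Import duty = 433924.34 × 12.7% = 55108.39
Buyer bears (B): 392.43 + 460.85 + 1909.20 = 2762.48
Landed cost (B) = invoice 433924.34 + 2762.48 + duty 55108.39 = 491795.21
Difference = |446767.58 − 491795.21| = 45027.63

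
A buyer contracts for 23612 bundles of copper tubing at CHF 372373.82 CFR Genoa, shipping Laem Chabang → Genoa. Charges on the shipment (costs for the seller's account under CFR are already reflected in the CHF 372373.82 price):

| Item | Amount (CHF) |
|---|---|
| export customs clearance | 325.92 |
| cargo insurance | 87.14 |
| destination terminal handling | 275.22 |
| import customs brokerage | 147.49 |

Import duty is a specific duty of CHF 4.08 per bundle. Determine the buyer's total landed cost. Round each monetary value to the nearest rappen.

CFR: the seller pays costs through ocean freight to the destination port, but not insurance.
Already in the invoice (seller's account under CFR): export clearance — exclude.
CIF value = CFR price + insurance = 372373.82 + 87.14 = 372460.96
Import duty = 23612 × 4.08 = 96336.96
Buyer bears: insurance 87.14 + destination terminal 275.22 + brokerage 147.49 + duty 96336.96 = 96846.81
Landed cost = invoice 372373.82 + 96846.81 = 469220.63

Total landed cost: CHF 469220.63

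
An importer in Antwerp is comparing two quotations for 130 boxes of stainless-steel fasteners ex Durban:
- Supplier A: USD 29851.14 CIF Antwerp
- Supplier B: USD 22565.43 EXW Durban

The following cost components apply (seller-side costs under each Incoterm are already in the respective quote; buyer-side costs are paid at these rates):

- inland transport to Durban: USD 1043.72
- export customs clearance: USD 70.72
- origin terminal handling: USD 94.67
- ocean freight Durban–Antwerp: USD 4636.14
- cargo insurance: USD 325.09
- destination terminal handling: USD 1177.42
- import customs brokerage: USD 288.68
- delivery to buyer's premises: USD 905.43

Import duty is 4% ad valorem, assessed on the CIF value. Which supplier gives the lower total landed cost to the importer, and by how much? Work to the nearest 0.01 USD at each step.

Supplier B is cheaper by USD 1159.99

Supplier A (CIF):
The CIF price already equals the CIF value: 29851.14
Import duty = 29851.14 × 4% = 1194.05
Buyer bears (A): 1177.42 + 288.68 + 905.43 = 2371.53
Landed cost (A) = invoice 29851.14 + 2371.53 + duty 1194.05 = 33416.72
Supplier B (EXW):
CIF value = EXW price + inland to port + export clearance + origin terminal + freight + insurance = 22565.43 + 1043.72 + 70.72 + 94.67 + 4636.14 + 325.09 = 28735.77
Import duty = 28735.77 × 4% = 1149.43
Buyer bears (B): 1043.72 + 70.72 + 94.67 + 4636.14 + 325.09 + 1177.42 + 288.68 + 905.43 = 8541.87
Landed cost (B) = invoice 22565.43 + 8541.87 + duty 1149.43 = 32256.73
Difference = |33416.72 − 32256.73| = 1159.99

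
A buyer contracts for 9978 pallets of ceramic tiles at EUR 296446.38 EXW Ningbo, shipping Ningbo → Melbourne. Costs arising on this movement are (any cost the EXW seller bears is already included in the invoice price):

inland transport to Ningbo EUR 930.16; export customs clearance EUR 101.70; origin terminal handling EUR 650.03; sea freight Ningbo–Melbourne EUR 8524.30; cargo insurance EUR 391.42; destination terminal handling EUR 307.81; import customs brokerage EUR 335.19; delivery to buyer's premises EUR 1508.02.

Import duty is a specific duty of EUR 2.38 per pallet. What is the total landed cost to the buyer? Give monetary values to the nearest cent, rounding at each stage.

EXW: the seller makes goods available at their premises; the buyer bears all onward costs.
CIF value = EXW price + inland to port + export clearance + origin terminal + freight + insurance = 296446.38 + 930.16 + 101.70 + 650.03 + 8524.30 + 391.42 = 307043.99
Import duty = 9978 × 2.38 = 23747.64
Buyer bears: inland to port 930.16 + export clearance 101.70 + origin terminal 650.03 + freight 8524.30 + insurance 391.42 + destination terminal 307.81 + brokerage 335.19 + delivery 1508.02 + duty 23747.64 = 36496.27
Landed cost = invoice 296446.38 + 36496.27 = 332942.65

Total landed cost: EUR 332942.65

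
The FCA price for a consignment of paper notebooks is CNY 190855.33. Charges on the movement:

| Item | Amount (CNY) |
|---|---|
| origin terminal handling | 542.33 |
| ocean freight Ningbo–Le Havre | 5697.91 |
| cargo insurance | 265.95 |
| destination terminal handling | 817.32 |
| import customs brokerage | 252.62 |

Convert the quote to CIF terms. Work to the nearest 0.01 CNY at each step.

Not relevant to the conversion: destination terminal, brokerage — on the buyer under both terms; not part of either seller's price.
From FCA to CIF, the seller additionally bears: origin terminal, freight, insurance.
CIF price = 190855.33 + 542.33 + 5697.91 + 265.95 = 197361.52

CIF price: CNY 197361.52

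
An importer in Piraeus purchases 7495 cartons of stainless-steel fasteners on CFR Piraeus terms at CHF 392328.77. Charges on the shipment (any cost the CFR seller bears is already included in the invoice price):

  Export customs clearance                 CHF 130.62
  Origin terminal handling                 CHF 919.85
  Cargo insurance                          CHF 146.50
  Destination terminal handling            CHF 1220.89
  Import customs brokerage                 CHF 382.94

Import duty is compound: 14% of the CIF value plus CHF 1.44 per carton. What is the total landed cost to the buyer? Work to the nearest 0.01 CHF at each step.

Total landed cost: CHF 459818.44

CFR: the seller pays costs through ocean freight to the destination port, but not insurance.
Already in the invoice (seller's account under CFR): export clearance, origin terminal — exclude.
CIF value = CFR price + insurance = 392328.77 + 146.50 = 392475.27
Ad valorem component: 392475.27 × 14% = 54946.54
Specific component: 7495 × 1.44 = 10792.80
Import duty = 54946.54 + 10792.80 = 65739.34
Buyer bears: insurance 146.50 + destination terminal 1220.89 + brokerage 382.94 + duty 65739.34 = 67489.67
Landed cost = invoice 392328.77 + 67489.67 = 459818.44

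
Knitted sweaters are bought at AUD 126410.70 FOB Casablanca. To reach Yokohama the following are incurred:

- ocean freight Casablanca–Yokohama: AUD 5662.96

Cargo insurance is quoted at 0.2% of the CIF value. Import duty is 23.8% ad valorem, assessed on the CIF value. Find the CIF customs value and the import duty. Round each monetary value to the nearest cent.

Let C be the CIF value. C = FOB price + freight + 0.2% × C
C − 0.2% × C = 126410.70 + 5662.96
0.998 × C = 132073.66
C = 132073.66 / 0.998 = 132338.34
Insurance premium = 0.2% × 132338.34 = 264.68
Import duty = 132338.34 × 23.8% = 31496.52

CIF value: AUD 132338.34; import duty: AUD 31496.52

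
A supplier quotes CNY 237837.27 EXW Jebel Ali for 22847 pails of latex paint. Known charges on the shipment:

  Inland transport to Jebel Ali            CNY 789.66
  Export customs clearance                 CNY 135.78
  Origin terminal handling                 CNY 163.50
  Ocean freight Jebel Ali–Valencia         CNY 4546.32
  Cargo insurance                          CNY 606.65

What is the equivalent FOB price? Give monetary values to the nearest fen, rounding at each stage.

Not relevant to the conversion: freight, insurance — on the buyer under both terms; not part of either seller's price.
From EXW to FOB, the seller additionally bears: inland to port, export clearance, origin terminal.
FOB price = 237837.27 + 789.66 + 135.78 + 163.50 = 238926.21

FOB price: CNY 238926.21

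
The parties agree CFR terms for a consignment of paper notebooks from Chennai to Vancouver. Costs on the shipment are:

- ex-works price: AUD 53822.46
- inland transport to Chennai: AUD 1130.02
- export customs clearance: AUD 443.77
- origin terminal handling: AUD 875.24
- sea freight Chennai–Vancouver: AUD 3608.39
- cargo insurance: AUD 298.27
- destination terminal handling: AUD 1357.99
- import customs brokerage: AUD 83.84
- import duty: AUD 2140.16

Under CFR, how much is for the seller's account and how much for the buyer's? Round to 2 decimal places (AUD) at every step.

Seller: AUD 59879.88; buyer: AUD 3880.26

CFR: the seller pays costs through ocean freight to the destination port, but not insurance.
Seller's account: goods 53822.46 + inland to port 1130.02 + export clearance 443.77 + origin terminal 875.24 + freight 3608.39 = 59879.88
Buyer's account: insurance 298.27 + destination terminal 1357.99 + brokerage 83.84 + duty 2140.16 = 3880.26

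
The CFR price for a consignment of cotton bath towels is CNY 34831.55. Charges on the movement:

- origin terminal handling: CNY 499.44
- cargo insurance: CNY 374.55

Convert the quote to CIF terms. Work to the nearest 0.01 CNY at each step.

CIF price: CNY 35206.10

Not relevant to the conversion: origin terminal — on the seller under both CFR and CIF; already in the CFR price and stays in the CIF price.
From CFR to CIF, the seller additionally bears: insurance.
CIF price = 34831.55 + 374.55 = 35206.10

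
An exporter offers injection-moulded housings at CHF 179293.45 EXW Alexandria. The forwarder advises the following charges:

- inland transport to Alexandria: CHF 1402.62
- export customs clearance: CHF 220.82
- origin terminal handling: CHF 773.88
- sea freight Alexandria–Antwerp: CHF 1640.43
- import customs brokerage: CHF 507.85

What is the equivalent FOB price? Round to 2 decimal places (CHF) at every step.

Not relevant to the conversion: freight, brokerage — on the buyer under both terms; not part of either seller's price.
From EXW to FOB, the seller additionally bears: inland to port, export clearance, origin terminal.
FOB price = 179293.45 + 1402.62 + 220.82 + 773.88 = 181690.77

FOB price: CHF 181690.77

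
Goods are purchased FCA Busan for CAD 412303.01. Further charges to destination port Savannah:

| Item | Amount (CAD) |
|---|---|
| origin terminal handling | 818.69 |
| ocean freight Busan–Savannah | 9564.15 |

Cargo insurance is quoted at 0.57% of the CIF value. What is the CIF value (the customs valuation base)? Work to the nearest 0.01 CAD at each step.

Let C be the CIF value. C = FCA price + pre-shipment costs + freight + 0.57% × C
C − 0.57% × C = 412303.01 + 818.69 + 9564.15
0.9943 × C = 422685.85
C = 422685.85 / 0.9943 = 425108.97
Insurance premium = 0.57% × 425108.97 = 2423.12

CIF value: CAD 425108.97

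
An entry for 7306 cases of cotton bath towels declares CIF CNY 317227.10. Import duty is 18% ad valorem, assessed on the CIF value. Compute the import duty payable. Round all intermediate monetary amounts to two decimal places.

Import duty = 317227.10 × 18% = 57100.88

Import duty: CNY 57100.88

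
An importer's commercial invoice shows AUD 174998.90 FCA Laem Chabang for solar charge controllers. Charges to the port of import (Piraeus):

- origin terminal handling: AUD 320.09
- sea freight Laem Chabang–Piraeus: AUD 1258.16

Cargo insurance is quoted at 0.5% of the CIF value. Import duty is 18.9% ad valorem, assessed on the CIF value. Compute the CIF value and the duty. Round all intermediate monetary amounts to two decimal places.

CIF value: AUD 177464.47; import duty: AUD 33540.78

Let C be the CIF value. C = FCA price + pre-shipment costs + freight + 0.5% × C
C − 0.5% × C = 174998.90 + 320.09 + 1258.16
0.995 × C = 176577.15
C = 176577.15 / 0.995 = 177464.47
Insurance premium = 0.5% × 177464.47 = 887.32
Import duty = 177464.47 × 18.9% = 33540.78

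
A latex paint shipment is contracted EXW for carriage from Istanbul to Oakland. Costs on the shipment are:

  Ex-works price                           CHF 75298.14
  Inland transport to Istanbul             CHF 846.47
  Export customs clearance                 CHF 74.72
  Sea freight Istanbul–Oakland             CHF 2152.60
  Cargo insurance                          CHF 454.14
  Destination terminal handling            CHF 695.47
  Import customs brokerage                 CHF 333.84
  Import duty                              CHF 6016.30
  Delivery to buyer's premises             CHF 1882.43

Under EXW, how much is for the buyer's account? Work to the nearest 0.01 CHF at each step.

Buyer's account: CHF 12455.97

EXW: the seller makes goods available at their premises; the buyer bears all onward costs.
Seller's account: goods 75298.14 = 75298.14
Buyer's account: inland to port 846.47 + export clearance 74.72 + freight 2152.60 + insurance 454.14 + destination terminal 695.47 + brokerage 333.84 + duty 6016.30 + delivery 1882.43 = 12455.97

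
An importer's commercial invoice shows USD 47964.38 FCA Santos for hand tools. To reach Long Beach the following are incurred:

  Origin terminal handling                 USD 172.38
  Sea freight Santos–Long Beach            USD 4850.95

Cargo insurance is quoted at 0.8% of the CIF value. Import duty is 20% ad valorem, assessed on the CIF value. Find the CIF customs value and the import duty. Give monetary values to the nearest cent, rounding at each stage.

CIF value: USD 53415.03; import duty: USD 10683.01

Let C be the CIF value. C = FCA price + pre-shipment costs + freight + 0.8% × C
C − 0.8% × C = 47964.38 + 172.38 + 4850.95
0.992 × C = 52987.71
C = 52987.71 / 0.992 = 53415.03
Insurance premium = 0.8% × 53415.03 = 427.32
Import duty = 53415.03 × 20% = 10683.01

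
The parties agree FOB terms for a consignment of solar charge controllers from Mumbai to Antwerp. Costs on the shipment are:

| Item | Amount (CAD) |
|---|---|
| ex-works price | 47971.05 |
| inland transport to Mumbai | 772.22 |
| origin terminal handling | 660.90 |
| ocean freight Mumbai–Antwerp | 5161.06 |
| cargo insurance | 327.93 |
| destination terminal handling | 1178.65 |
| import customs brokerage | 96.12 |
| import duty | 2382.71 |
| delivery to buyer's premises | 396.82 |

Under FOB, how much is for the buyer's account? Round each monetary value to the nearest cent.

FOB: the seller bears costs until goods are on board at the origin port; the buyer bears freight, insurance and all costs thereafter.
Seller's account: goods 47971.05 + inland to port 772.22 + origin terminal 660.90 = 49404.17
Buyer's account: freight 5161.06 + insurance 327.93 + destination terminal 1178.65 + brokerage 96.12 + duty 2382.71 + delivery 396.82 = 9543.29

Buyer's account: CAD 9543.29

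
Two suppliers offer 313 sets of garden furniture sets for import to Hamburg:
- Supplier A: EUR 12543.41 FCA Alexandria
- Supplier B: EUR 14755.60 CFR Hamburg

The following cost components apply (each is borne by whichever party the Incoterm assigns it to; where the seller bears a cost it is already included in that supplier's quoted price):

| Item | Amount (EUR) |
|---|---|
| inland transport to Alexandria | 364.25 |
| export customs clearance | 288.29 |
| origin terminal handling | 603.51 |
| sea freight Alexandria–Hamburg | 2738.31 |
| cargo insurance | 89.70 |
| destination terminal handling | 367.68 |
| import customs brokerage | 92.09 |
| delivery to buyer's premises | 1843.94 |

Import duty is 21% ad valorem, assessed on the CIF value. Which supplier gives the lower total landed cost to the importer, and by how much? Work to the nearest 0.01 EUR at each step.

Supplier B is cheaper by EUR 1366.86

Supplier A (FCA):
CIF value = FCA price + origin terminal + freight + insurance = 12543.41 + 603.51 + 2738.31 + 89.70 = 15974.93
Import duty = 15974.93 × 21% = 3354.74
Buyer bears (A): 603.51 + 2738.31 + 89.70 + 367.68 + 92.09 + 1843.94 = 5735.23
Landed cost (A) = invoice 12543.41 + 5735.23 + duty 3354.74 = 21633.38
Supplier B (CFR):
CIF value = CFR price + insurance = 14755.60 + 89.70 = 14845.30
Import duty = 14845.30 × 21% = 3117.51
Buyer bears (B): 89.70 + 367.68 + 92.09 + 1843.94 = 2393.41
Landed cost (B) = invoice 14755.60 + 2393.41 + duty 3117.51 = 20266.52
Difference = |21633.38 − 20266.52| = 1366.86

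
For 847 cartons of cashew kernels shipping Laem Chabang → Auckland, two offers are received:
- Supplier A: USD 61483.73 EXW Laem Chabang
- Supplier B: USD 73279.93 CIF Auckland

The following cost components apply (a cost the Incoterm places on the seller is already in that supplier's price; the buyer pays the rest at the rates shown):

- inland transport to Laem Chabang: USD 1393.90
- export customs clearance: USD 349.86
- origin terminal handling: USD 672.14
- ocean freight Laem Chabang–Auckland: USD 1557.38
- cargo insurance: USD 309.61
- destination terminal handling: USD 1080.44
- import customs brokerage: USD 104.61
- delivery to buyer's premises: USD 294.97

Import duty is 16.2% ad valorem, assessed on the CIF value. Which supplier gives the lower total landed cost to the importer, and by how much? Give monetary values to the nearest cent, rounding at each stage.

Supplier A is cheaper by USD 8730.47

Supplier A (EXW):
CIF value = EXW price + inland to port + export clearance + origin terminal + freight + insurance = 61483.73 + 1393.90 + 349.86 + 672.14 + 1557.38 + 309.61 = 65766.62
Import duty = 65766.62 × 16.2% = 10654.19
Buyer bears (A): 1393.90 + 349.86 + 672.14 + 1557.38 + 309.61 + 1080.44 + 104.61 + 294.97 = 5762.91
Landed cost (A) = invoice 61483.73 + 5762.91 + duty 10654.19 = 77900.83
Supplier B (CIF):
The CIF price already equals the CIF value: 73279.93
Import duty = 73279.93 × 16.2% = 11871.35
Buyer bears (B): 1080.44 + 104.61 + 294.97 = 1480.02
Landed cost (B) = invoice 73279.93 + 1480.02 + duty 11871.35 = 86631.30
Difference = |77900.83 − 86631.30| = 8730.47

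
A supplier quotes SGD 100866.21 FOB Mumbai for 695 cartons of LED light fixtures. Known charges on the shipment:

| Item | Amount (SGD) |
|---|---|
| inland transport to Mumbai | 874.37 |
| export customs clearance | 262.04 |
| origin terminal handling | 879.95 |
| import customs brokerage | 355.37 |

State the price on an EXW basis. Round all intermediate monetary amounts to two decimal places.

EXW price: SGD 98849.85

Not relevant to the conversion: brokerage — on the buyer under both terms; not part of either seller's price.
From FOB to EXW, the seller no longer bears: inland to port, export clearance, origin terminal.
EXW price = 100866.21 − 874.37 − 262.04 − 879.95 = 98849.85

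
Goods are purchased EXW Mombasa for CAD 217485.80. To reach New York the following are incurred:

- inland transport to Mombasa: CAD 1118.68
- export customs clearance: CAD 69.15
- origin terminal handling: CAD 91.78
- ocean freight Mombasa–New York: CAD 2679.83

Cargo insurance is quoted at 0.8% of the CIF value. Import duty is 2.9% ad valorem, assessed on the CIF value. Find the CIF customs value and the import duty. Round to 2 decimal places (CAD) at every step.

Let C be the CIF value. C = EXW price + pre-shipment costs + freight + 0.8% × C
C − 0.8% × C = 217485.80 + 1118.68 + 69.15 + 91.78 + 2679.83
0.992 × C = 221445.24
C = 221445.24 / 0.992 = 223231.09
Insurance premium = 0.8% × 223231.09 = 1785.85
Import duty = 223231.09 × 2.9% = 6473.70

CIF value: CAD 223231.09; import duty: CAD 6473.70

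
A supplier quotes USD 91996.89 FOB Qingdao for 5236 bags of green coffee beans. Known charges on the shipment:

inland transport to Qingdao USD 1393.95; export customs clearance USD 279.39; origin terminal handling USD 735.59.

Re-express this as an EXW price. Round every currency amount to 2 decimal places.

From FOB to EXW, the seller no longer bears: inland to port, export clearance, origin terminal.
EXW price = 91996.89 − 1393.95 − 279.39 − 735.59 = 89587.96

EXW price: USD 89587.96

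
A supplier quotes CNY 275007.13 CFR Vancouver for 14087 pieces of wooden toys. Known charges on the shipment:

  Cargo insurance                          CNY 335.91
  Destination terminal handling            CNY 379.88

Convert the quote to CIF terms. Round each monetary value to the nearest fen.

Not relevant to the conversion: destination terminal — on the buyer under both terms; not part of either seller's price.
From CFR to CIF, the seller additionally bears: insurance.
CIF price = 275007.13 + 335.91 = 275343.04

CIF price: CNY 275343.04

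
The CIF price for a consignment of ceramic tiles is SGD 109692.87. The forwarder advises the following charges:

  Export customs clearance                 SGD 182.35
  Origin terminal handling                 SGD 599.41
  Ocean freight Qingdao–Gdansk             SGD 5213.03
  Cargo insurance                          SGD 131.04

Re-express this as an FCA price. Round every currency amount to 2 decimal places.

FCA price: SGD 103749.39

Not relevant to the conversion: export clearance — on the seller under both CIF and FCA; already in the CIF price and stays in the FCA price.
From CIF to FCA, the seller no longer bears: origin terminal, freight, insurance.
FCA price = 109692.87 − 599.41 − 5213.03 − 131.04 = 103749.39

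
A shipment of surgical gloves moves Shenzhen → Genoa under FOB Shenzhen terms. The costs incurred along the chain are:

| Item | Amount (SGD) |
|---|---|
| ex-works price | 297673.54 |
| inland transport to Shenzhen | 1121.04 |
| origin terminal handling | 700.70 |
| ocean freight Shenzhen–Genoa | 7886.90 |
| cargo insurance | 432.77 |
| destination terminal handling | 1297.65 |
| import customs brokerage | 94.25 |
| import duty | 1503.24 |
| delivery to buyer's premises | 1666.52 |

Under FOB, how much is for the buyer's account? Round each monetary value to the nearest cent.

FOB: the seller bears costs until goods are on board at the origin port; the buyer bears freight, insurance and all costs thereafter.
Seller's account: goods 297673.54 + inland to port 1121.04 + origin terminal 700.70 = 299495.28
Buyer's account: freight 7886.90 + insurance 432.77 + destination terminal 1297.65 + brokerage 94.25 + duty 1503.24 + delivery 1666.52 = 12881.33

Buyer's account: SGD 12881.33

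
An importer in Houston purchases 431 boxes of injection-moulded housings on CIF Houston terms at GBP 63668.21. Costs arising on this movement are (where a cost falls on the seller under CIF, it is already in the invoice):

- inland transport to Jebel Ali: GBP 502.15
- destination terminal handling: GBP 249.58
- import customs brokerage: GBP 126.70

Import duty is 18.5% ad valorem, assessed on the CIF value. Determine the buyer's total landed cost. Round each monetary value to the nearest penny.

CIF: the seller pays costs through ocean freight and marine insurance to the destination port.
Already in the invoice (seller's account under CIF): inland to port — exclude.
The CIF price already equals the CIF value: 63668.21
Import duty = 63668.21 × 18.5% = 11778.62
Buyer bears: destination terminal 249.58 + brokerage 126.70 + duty 11778.62 = 12154.90
Landed cost = invoice 63668.21 + 12154.90 = 75823.11

Total landed cost: GBP 75823.11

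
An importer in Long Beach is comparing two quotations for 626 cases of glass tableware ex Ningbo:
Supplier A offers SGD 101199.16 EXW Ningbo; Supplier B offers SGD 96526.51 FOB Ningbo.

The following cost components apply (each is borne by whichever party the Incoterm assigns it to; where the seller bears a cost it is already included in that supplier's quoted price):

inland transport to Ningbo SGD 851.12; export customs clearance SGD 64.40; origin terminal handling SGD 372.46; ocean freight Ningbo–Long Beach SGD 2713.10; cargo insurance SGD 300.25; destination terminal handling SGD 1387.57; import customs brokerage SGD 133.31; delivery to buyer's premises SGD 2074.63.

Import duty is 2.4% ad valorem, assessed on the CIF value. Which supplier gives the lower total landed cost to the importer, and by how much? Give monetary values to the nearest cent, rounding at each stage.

Supplier A (EXW):
CIF value = EXW price + inland to port + export clearance + origin terminal + freight + insurance = 101199.16 + 851.12 + 64.40 + 372.46 + 2713.10 + 300.25 = 105500.49
Import duty = 105500.49 × 2.4% = 2532.01
Buyer bears (A): 851.12 + 64.40 + 372.46 + 2713.10 + 300.25 + 1387.57 + 133.31 + 2074.63 = 7896.84
Landed cost (A) = invoice 101199.16 + 7896.84 + duty 2532.01 = 111628.01
Supplier B (FOB):
CIF value = FOB price + freight + insurance = 96526.51 + 2713.10 + 300.25 = 99539.86
Import duty = 99539.86 × 2.4% = 2388.96
Buyer bears (B): 2713.10 + 300.25 + 1387.57 + 133.31 + 2074.63 = 6608.86
Landed cost (B) = invoice 96526.51 + 6608.86 + duty 2388.96 = 105524.33
Difference = |111628.01 − 105524.33| = 6103.68

Supplier B is cheaper by SGD 6103.68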